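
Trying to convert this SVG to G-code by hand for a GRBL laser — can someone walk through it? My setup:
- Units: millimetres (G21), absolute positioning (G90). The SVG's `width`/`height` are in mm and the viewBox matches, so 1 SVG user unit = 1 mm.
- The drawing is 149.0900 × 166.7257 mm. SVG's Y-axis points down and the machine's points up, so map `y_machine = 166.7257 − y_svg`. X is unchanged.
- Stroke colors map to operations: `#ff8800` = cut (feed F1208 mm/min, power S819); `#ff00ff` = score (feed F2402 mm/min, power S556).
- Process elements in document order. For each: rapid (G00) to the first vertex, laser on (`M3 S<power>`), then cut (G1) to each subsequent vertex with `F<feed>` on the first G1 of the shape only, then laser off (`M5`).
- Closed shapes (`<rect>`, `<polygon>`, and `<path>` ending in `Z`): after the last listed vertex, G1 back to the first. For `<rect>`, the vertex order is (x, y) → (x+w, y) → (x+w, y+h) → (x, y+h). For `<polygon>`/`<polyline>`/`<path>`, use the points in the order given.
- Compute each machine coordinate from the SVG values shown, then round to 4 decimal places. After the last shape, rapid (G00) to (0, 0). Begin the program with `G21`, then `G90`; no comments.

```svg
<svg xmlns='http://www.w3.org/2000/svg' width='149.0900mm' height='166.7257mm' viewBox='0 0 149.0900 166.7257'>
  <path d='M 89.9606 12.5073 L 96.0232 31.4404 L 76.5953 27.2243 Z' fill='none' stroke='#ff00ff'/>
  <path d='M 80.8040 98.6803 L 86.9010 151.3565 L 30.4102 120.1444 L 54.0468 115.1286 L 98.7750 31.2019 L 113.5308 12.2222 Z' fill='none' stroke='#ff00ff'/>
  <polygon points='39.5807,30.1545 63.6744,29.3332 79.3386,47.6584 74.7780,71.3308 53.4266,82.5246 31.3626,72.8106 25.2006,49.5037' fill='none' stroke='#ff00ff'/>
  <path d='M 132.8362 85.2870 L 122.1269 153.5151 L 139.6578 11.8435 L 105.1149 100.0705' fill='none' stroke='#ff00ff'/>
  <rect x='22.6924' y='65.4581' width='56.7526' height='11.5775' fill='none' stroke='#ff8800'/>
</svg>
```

Since the viewBox matches the mm dimensions, user units are millimetres directly. The only transform is the Y-flip y_m = 166.7257 − y_svg.

Shape 1 is a regular polygon drawn with `<path>`. Its stroke #ff00ff means score at S556, F2402. After flipping Y the toolpath is (89.9606,154.2184) → (96.0232,135.2853) → (76.5953,139.5014) → (89.9606,154.2184), returning to the start.

Shape 2 is a closed polygon drawn with `<path>`. Its stroke #ff00ff means score at S556, F2402. After flipping Y the toolpath is (80.8040,68.0454) → (86.9010,15.3692) → (30.4102,46.5813) → (54.0468,51.5971) → (98.7750,135.5238) → (113.5308,154.5035) → (80.8040,68.0454), returning to the start.

Shape 3 is a regular polygon drawn with `<polygon>`. Its stroke #ff00ff means score at S556, F2402. After flipping Y the toolpath is (39.5807,136.5712) → (63.6744,137.3925) → (79.3386,119.0673) → (74.7780,95.3949) → (53.4266,84.2011) → (31.3626,93.9151) → (25.2006,117.2220) → (39.5807,136.5712), returning to the start.

Shape 4 is a open polyline drawn with `<path>`. Its stroke #ff00ff means score at S556, F2402. After flipping Y the toolpath is (132.8362,81.4387) → (122.1269,13.2106) → (139.6578,154.8822) → (105.1149,66.6552).

Shape 5 is a rectangle drawn with `<rect>`. Its stroke #ff8800 means cut at S819, F1208. After flipping Y the toolpath is (22.6924,101.2676) → (79.4450,101.2676) → (79.4450,89.6901) → (22.6924,89.6901) → (22.6924,101.2676), returning to the start.

G21
G90
G00 X89.9606 Y154.2184
M3 S556
G1 X96.0232 Y135.2853 F2402
G1 X76.5953 Y139.5014
G1 X89.9606 Y154.2184
M5
G00 X80.8040 Y68.0454
M3 S556
G1 X86.9010 Y15.3692 F2402
G1 X30.4102 Y46.5813
G1 X54.0468 Y51.5971
G1 X98.7750 Y135.5238
G1 X113.5308 Y154.5035
G1 X80.8040 Y68.0454
M5
G00 X39.5807 Y136.5712
M3 S556
G1 X63.6744 Y137.3925 F2402
G1 X79.3386 Y119.0673
G1 X74.7780 Y95.3949
G1 X53.4266 Y84.2011
G1 X31.3626 Y93.9151
G1 X25.2006 Y117.2220
G1 X39.5807 Y136.5712
M5
G00 X132.8362 Y81.4387
M3 S556
G1 X122.1269 Y13.2106 F2402
G1 X139.6578 Y154.8822
G1 X105.1149 Y66.6552
M5
G00 X22.6924 Y101.2676
M3 S819
G1 X79.4450 Y101.2676 F1208
G1 X79.4450 Y89.6901
G1 X22.6924 Y89.6901
G1 X22.6924 Y101.2676
M5
G00 X0.0000 Y0.0000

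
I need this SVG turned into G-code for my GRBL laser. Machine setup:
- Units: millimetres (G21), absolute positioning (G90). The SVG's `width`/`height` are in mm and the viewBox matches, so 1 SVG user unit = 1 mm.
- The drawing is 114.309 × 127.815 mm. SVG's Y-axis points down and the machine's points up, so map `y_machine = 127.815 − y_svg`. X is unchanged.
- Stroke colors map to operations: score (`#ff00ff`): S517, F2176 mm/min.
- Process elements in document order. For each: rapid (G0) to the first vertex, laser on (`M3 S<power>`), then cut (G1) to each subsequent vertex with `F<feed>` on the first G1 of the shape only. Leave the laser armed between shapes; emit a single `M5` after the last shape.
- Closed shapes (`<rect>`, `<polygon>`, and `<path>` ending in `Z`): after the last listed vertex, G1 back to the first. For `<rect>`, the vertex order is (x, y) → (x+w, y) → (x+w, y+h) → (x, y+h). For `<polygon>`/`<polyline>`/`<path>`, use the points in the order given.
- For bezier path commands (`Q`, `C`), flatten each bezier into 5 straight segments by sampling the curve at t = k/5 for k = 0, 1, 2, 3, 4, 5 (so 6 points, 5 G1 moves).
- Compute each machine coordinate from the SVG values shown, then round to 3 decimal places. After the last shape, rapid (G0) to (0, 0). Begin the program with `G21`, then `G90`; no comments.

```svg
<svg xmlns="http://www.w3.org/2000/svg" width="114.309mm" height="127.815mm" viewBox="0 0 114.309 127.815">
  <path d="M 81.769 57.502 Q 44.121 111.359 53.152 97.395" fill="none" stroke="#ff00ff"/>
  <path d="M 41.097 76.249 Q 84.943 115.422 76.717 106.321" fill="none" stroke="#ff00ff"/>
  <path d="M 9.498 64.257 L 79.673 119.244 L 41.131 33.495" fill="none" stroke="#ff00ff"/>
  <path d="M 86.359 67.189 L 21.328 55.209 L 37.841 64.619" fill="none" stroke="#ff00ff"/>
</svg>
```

G21
G90
G0 X81.769 Y70.313
M3 S517
G1 X68.577 Y51.483 F2176
G1 X59.119 Y38.079
G1 X53.396 Y30.100
G1 X51.407 Y27.547
G1 X53.152 Y30.420
G0 X41.097 Y51.566
M3 S517
G1 X56.553 Y37.828 F2176
G1 X67.842 Y27.951
G1 X74.966 Y21.937
G1 X77.925 Y19.785
G1 X76.717 Y21.494
G0 X9.498 Y63.558
M3 S517
G1 X79.673 Y8.571 F2176
G1 X41.131 Y94.320
G0 X86.359 Y60.626
M3 S517
G1 X21.328 Y72.606 F2176
G1 X37.841 Y63.196
M5
G0 X0.000 Y0.000

1 u = 1 mm; y_m = 127.815 − y.

[1] `<path>` quadratic bezier, #ff00ff→score S517 F2176: (81.769,70.313) → (68.577,51.483) → (59.119,38.079) → (53.396,30.100) → (51.407,27.547) → (53.152,30.420)

[2] `<path>` quadratic bezier, #ff00ff→score S517 F2176: (41.097,51.566) → (56.553,37.828) → (67.842,27.951) → (74.966,21.937) → (77.925,19.785) → (76.717,21.494)

[3] `<path>` open polyline, #ff00ff→score S517 F2176: (9.498,63.558) → (79.673,8.571) → (41.131,94.320)

[4] `<path>` open polyline, #ff00ff→score S517 F2176: (86.359,60.626) → (21.328,72.606) → (37.841,63.196)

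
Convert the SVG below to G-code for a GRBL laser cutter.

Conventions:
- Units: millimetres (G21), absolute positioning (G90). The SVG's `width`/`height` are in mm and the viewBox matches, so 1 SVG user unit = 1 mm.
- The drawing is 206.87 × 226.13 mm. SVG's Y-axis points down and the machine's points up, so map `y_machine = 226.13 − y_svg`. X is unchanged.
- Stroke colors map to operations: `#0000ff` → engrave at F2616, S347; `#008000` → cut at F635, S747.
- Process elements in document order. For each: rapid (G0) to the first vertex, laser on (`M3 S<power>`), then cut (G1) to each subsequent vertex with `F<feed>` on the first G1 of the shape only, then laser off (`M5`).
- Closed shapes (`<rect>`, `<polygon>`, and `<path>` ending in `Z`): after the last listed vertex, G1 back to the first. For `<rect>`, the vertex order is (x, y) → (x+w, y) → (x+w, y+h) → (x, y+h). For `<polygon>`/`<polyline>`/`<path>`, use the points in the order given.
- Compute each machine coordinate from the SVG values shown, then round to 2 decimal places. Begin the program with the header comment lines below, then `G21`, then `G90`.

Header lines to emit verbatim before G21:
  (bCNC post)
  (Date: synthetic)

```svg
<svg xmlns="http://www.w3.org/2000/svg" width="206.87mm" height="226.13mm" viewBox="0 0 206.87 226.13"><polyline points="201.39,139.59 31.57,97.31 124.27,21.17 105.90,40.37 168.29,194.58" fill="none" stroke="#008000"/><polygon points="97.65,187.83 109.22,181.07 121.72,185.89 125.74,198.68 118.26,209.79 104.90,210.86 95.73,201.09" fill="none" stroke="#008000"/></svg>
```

viewBox `0 0 206.87 226.13` with mm width/height → 1 unit = 1 mm. Flip: y_m = 226.13 − y_svg.

**Shape 1** — `<polyline>` open polyline, stroke `#008000` → cut (S747, F635). Machine vertices: (201.39,86.54) → (31.57,128.82) → (124.27,204.96) → (105.90,185.76) → (168.29,31.55). Open path.

**Shape 2** — `<polygon>` regular polygon, stroke `#008000` → cut (S747, F635). Machine vertices: (97.65,38.30) → (109.22,45.06) → (121.72,40.24) → (125.74,27.45) → (118.26,16.34) → (104.90,15.27) → (95.73,25.04) → (97.65,38.30). Closed: final G1 returns to the first vertex.

(bCNC post)
(Date: synthetic)
G21
G90
G0 X201.39 Y86.54
M3 S747
G1 X31.57 Y128.82 F635
G1 X124.27 Y204.96
G1 X105.90 Y185.76
G1 X168.29 Y31.55
M5
G0 X97.65 Y38.30
M3 S747
G1 X109.22 Y45.06 F635
G1 X121.72 Y40.24
G1 X125.74 Y27.45
G1 X118.26 Y16.34
G1 X104.90 Y15.27
G1 X95.73 Y25.04
G1 X97.65 Y38.30
M5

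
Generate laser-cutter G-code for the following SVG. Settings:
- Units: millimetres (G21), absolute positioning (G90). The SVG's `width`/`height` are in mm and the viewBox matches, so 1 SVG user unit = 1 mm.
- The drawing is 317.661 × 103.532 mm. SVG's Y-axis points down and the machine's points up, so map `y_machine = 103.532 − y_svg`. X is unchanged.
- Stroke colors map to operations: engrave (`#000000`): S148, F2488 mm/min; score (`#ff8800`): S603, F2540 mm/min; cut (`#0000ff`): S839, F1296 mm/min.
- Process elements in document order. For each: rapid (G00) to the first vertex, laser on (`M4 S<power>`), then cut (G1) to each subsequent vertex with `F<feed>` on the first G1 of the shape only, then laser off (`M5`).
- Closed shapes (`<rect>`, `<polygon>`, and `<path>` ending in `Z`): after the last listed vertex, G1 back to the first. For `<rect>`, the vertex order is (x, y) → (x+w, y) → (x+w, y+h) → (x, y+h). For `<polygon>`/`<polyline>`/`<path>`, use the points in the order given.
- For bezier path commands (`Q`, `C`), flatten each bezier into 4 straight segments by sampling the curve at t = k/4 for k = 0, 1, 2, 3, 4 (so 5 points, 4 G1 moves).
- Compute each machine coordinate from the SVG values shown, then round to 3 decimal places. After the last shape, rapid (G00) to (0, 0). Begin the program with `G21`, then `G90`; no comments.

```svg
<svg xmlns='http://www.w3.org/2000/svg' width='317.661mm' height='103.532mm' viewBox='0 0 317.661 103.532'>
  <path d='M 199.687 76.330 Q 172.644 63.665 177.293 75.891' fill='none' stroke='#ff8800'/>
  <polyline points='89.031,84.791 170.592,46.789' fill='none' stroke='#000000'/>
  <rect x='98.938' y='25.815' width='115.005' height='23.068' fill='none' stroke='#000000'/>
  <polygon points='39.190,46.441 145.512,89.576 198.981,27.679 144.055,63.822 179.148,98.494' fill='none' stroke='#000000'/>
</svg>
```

Since the viewBox matches the mm dimensions, user units are millimetres directly. The only transform is the Y-flip y_m = 103.532 − y_svg.

Shape 1 is a quadratic bezier drawn with `<path>`. Its stroke #ff8800 means score at S603, F2540. After flipping Y the toolpath is (199.687,27.202) → (188.146,31.979) → (180.567,33.644) → (176.949,32.198) → (177.293,27.641).

Shape 2 is a line segment drawn with `<polyline>`. Its stroke #000000 means engrave at S148, F2488. After flipping Y the toolpath is (89.031,18.741) → (170.592,56.743).

Shape 3 is a rectangle drawn with `<rect>`. Its stroke #000000 means engrave at S148, F2488. After flipping Y the toolpath is (98.938,77.717) → (213.943,77.717) → (213.943,54.649) → (98.938,54.649) → (98.938,77.717), returning to the start.

Shape 4 is a closed polygon drawn with `<polygon>`. Its stroke #000000 means engrave at S148, F2488. After flipping Y the toolpath is (39.190,57.091) → (145.512,13.956) → (198.981,75.853) → (144.055,39.710) → (179.148,5.038) → (39.190,57.091), returning to the start.

G21
G90
G00 X199.687 Y27.202
M4 S603
G1 X188.146 Y31.979 F2540
G1 X180.567 Y33.644
G1 X176.949 Y32.198
G1 X177.293 Y27.641
M5
G00 X89.031 Y18.741
M4 S148
G1 X170.592 Y56.743 F2488
M5
G00 X98.938 Y77.717
M4 S148
G1 X213.943 Y77.717 F2488
G1 X213.943 Y54.649
G1 X98.938 Y54.649
G1 X98.938 Y77.717
M5
G00 X39.190 Y57.091
M4 S148
G1 X145.512 Y13.956 F2488
G1 X198.981 Y75.853
G1 X144.055 Y39.710
G1 X179.148 Y5.038
G1 X39.190 Y57.091
M5
G00 X0.000 Y0.000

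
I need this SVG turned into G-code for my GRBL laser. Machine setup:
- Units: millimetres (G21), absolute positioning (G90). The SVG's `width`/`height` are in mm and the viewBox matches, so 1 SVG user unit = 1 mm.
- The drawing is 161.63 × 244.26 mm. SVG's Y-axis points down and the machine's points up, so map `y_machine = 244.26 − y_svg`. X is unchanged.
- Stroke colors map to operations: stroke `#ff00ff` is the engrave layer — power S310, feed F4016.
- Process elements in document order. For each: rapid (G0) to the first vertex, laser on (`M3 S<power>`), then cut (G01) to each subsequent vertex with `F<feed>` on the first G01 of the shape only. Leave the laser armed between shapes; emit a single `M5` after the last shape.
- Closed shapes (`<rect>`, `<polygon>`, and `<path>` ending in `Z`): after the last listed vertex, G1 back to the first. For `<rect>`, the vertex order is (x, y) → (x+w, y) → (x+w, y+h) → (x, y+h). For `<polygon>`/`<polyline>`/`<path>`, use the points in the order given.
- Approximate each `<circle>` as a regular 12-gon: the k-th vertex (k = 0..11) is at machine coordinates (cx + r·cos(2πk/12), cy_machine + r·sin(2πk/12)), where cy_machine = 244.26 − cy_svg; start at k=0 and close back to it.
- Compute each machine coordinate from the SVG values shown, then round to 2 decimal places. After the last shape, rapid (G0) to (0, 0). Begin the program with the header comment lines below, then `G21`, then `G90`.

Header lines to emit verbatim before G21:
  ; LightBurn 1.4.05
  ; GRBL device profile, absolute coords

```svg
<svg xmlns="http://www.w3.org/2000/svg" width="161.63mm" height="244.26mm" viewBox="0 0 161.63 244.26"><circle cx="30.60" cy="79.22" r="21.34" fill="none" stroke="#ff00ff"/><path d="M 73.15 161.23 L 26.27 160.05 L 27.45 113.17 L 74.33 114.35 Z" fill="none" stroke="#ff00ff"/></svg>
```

; LightBurn 1.4.05
; GRBL device profile, absolute coords
G21
G90
G0 X51.94 Y165.04
M3 S310
G01 X49.08 Y175.71 F4016
G01 X41.27 Y183.52
G01 X30.60 Y186.38
G01 X19.93 Y183.52
G01 X12.12 Y175.71
G01 X9.26 Y165.04
G01 X12.12 Y154.37
G01 X19.93 Y146.56
G01 X30.60 Y143.70
G01 X41.27 Y146.56
G01 X49.08 Y154.37
G01 X51.94 Y165.04
G0 X73.15 Y83.03
M3 S310
G01 X26.27 Y84.21 F4016
G01 X27.45 Y131.09
G01 X74.33 Y129.91
G01 X73.15 Y83.03
M5
G0 X0.00 Y0.00

Since the viewBox matches the mm dimensions, user units are millimetres directly. The only transform is the Y-flip y_m = 244.26 − y_svg.

Shape 1 is a circle drawn with `<circle>`. Its stroke #ff00ff means engrave at S310, F4016. After flipping Y the toolpath is (51.94,165.04) → (49.08,175.71) → (41.27,183.52) → (30.60,186.38) → (19.93,183.52) → (12.12,175.71) → (9.26,165.04) → (12.12,154.37) → (19.93,146.56) → (30.60,143.70) → (41.27,146.56) → (49.08,154.37) → (51.94,165.04), returning to the start.

Shape 2 is a regular polygon drawn with `<path>`. Its stroke #ff00ff means engrave at S310, F4016. After flipping Y the toolpath is (73.15,83.03) → (26.27,84.21) → (27.45,131.09) → (74.33,129.91) → (73.15,83.03), returning to the start.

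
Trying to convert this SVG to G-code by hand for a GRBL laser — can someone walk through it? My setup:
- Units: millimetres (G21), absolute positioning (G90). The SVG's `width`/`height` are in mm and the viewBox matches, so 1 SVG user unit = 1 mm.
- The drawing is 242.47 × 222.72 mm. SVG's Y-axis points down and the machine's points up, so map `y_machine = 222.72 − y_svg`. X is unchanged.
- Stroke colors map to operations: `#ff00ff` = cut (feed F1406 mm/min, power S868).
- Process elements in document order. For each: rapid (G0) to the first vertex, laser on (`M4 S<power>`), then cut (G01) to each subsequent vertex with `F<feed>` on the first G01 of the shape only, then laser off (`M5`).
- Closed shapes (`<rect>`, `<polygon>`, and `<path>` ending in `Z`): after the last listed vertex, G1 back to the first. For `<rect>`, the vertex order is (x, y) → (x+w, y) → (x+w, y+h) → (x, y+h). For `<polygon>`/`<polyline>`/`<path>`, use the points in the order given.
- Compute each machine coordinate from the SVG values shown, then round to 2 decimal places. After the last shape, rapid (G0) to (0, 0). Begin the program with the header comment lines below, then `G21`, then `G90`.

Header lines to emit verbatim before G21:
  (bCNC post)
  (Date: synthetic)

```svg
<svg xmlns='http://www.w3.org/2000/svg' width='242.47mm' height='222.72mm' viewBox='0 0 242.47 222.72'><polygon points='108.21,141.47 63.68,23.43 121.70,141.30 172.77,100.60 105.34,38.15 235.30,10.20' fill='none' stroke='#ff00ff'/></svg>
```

(bCNC post)
(Date: synthetic)
G21
G90
G0 X108.21 Y81.25
M4 S868
G01 X63.68 Y199.29 F1406
G01 X121.70 Y81.42
G01 X172.77 Y122.12
G01 X105.34 Y184.57
G01 X235.30 Y212.52
G01 X108.21 Y81.25
M5
G0 X0.00 Y0.00

Since the viewBox matches the mm dimensions, user units are millimetres directly. The only transform is the Y-flip y_m = 222.72 − y_svg.

Shape 1 is a closed polygon drawn with `<polygon>`. Its stroke #ff00ff means cut at S868, F1406. After flipping Y the toolpath is (108.21,81.25) → (63.68,199.29) → (121.70,81.42) → (172.77,122.12) → (105.34,184.57) → (235.30,212.52) → (108.21,81.25), returning to the start.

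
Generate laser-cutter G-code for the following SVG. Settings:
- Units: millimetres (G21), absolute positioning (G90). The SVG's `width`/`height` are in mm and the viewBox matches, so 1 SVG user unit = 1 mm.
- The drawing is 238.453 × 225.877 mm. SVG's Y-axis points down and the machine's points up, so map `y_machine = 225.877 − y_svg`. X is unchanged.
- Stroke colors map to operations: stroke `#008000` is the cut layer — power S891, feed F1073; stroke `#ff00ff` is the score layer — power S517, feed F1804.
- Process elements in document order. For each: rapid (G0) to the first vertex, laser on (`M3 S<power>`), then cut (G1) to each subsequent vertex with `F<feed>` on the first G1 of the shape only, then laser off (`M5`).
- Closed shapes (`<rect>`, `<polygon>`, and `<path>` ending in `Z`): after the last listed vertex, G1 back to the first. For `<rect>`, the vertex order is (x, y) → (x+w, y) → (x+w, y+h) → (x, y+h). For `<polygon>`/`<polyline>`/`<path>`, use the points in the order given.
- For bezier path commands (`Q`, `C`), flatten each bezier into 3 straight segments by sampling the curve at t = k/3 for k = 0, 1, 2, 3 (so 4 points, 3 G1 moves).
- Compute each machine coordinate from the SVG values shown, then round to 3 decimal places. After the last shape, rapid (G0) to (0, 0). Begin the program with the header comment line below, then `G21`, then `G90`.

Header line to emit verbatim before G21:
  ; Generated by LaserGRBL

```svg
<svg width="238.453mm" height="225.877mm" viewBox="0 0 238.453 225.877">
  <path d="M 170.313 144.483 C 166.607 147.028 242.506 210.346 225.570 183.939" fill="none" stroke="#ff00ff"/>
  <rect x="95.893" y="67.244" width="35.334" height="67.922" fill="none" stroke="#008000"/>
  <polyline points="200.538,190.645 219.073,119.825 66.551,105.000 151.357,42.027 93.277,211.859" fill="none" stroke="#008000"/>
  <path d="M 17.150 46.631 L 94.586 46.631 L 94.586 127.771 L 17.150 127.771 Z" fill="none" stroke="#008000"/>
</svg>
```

1 u = 1 mm; y_m = 225.877 − y.

[1] `<path>` cubic bezier, #ff00ff→score S517 F1804: (170.313,81.394) → (186.755,64.165) → (217.948,39.865) → (225.570,41.938)

[2] `<rect>` rectangle, #008000→cut S891 F1073: (95.893,158.633) → (131.227,158.633) → (131.227,90.711) → (95.893,90.711) → (95.893,158.633) (closed)

[3] `<polyline>` open polyline, #008000→cut S891 F1073: (200.538,35.232) → (219.073,106.052) → (66.551,120.877) → (151.357,183.850) → (93.277,14.018)

[4] `<path>` rectangle, #008000→cut S891 F1073: (17.150,179.246) → (94.586,179.246) → (94.586,98.106) → (17.150,98.106) → (17.150,179.246) (closed)

; Generated by LaserGRBL
G21
G90
G0 X170.313 Y81.394
M3 S517
G1 X186.755 Y64.165 F1804
G1 X217.948 Y39.865
G1 X225.570 Y41.938
M5
G0 X95.893 Y158.633
M3 S891
G1 X131.227 Y158.633 F1073
G1 X131.227 Y90.711
G1 X95.893 Y90.711
G1 X95.893 Y158.633
M5
G0 X200.538 Y35.232
M3 S891
G1 X219.073 Y106.052 F1073
G1 X66.551 Y120.877
G1 X151.357 Y183.850
G1 X93.277 Y14.018
M5
G0 X17.150 Y179.246
M3 S891
G1 X94.586 Y179.246 F1073
G1 X94.586 Y98.106
G1 X17.150 Y98.106
G1 X17.150 Y179.246
M5
G0 X0.000 Y0.000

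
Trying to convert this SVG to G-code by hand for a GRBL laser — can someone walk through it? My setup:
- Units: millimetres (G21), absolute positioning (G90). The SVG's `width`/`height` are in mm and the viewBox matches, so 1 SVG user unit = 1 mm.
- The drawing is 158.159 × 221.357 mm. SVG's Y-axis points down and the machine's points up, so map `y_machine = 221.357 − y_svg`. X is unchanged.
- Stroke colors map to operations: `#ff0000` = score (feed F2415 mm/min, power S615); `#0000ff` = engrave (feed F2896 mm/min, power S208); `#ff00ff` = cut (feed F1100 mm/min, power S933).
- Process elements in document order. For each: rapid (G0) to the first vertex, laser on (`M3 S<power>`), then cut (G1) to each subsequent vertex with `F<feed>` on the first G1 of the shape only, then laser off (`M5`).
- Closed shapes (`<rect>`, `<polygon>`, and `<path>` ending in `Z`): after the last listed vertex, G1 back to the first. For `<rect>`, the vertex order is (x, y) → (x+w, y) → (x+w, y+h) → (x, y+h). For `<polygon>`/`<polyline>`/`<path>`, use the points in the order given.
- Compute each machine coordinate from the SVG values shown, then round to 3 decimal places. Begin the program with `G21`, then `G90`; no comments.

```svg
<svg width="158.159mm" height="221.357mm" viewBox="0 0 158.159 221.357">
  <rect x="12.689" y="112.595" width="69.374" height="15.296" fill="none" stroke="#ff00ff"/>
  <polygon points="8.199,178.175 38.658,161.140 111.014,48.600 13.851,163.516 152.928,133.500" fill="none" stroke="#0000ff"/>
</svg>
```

G21
G90
G0 X12.689 Y108.762
M3 S933
G1 X82.063 Y108.762 F1100
G1 X82.063 Y93.466
G1 X12.689 Y93.466
G1 X12.689 Y108.762
M5
G0 X8.199 Y43.182
M3 S208
G1 X38.658 Y60.217 F2896
G1 X111.014 Y172.757
G1 X13.851 Y57.841
G1 X152.928 Y87.857
G1 X8.199 Y43.182
M5

viewBox `0 0 158.159 221.357` with mm width/height → 1 unit = 1 mm. Flip: y_m = 221.357 − y_svg.

**Shape 1** — `<rect>` rectangle, stroke `#ff00ff` → cut (S933, F1100). Machine vertices: (12.689,108.762) → (82.063,108.762) → (82.063,93.466) → (12.689,93.466) → (12.689,108.762). Closed: final G1 returns to the first vertex.

**Shape 2** — `<polygon>` closed polygon, stroke `#0000ff` → engrave (S208, F2896). Machine vertices: (8.199,43.182) → (38.658,60.217) → (111.014,172.757) → (13.851,57.841) → (152.928,87.857) → (8.199,43.182). Closed: final G1 returns to the first vertex.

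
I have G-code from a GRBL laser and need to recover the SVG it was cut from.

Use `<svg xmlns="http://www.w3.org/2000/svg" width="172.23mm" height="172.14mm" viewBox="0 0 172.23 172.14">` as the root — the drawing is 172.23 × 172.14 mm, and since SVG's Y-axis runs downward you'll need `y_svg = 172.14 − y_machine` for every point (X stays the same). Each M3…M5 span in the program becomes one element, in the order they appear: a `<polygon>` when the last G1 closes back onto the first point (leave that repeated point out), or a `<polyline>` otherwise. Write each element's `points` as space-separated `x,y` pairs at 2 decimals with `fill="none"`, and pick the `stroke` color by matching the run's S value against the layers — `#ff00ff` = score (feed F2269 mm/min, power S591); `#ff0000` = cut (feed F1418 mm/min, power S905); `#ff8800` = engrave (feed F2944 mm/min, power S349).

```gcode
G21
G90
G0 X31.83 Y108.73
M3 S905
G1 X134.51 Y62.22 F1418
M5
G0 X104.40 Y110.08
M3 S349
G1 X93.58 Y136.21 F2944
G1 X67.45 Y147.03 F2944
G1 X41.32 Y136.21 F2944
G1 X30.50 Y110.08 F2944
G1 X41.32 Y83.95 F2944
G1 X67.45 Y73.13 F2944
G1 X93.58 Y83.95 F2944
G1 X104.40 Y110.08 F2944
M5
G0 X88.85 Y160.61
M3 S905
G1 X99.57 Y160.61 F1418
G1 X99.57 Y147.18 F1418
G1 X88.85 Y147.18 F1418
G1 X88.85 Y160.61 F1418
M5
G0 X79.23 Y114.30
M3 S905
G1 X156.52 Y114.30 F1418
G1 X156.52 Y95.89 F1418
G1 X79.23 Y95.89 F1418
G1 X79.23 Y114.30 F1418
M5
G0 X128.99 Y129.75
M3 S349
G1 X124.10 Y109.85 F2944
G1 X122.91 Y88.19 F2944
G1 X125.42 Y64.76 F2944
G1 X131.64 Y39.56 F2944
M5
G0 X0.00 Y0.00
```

Each laser-on run becomes one SVG element. Flip Y back into SVG space with y_svg = 172.14 − y_machine.

Run 1: S905 ⇒ cut layer `#ff0000`. The run is open, so emit a `<polyline>` with points (Y-flipped): 31.83,63.41 134.51,109.92.

Run 2: the run's S349 means `#ff8800` (engrave). The run returns to its start, so emit a `<polygon>` with points (Y-flipped): 104.40,62.06 93.58,35.93 67.45,25.11 41.32,35.93 30.50,62.06 41.32,88.19 67.45,99.01 93.58,88.19.

Run 3: S905 ⇒ cut layer `#ff0000`. The run returns to its start, so emit a `<polygon>` with points (Y-flipped): 88.85,11.53 99.57,11.53 99.57,24.96 88.85,24.96.

Run 4: the run's S905 means `#ff0000` (cut). The run returns to its start, so emit a `<polygon>` with points (Y-flipped): 79.23,57.84 156.52,57.84 156.52,76.25 79.23,76.25.

Run 5: S349 ⇒ engrave layer `#ff8800`. The run is open, so emit a `<polyline>` with points (Y-flipped): 128.99,42.39 124.10,62.29 122.91,83.95 125.42,107.38 131.64,132.58.

<svg xmlns="http://www.w3.org/2000/svg" width="172.23mm" height="172.14mm" viewBox="0 0 172.23 172.14">
  <polyline points="31.83,63.41 134.51,109.92" fill="none" stroke="#ff0000"/>
  <polygon points="104.40,62.06 93.58,35.93 67.45,25.11 41.32,35.93 30.50,62.06 41.32,88.19 67.45,99.01 93.58,88.19" fill="none" stroke="#ff8800"/>
  <polygon points="88.85,11.53 99.57,11.53 99.57,24.96 88.85,24.96" fill="none" stroke="#ff0000"/>
  <polygon points="79.23,57.84 156.52,57.84 156.52,76.25 79.23,76.25" fill="none" stroke="#ff0000"/>
  <polyline points="128.99,42.39 124.10,62.29 122.91,83.95 125.42,107.38 131.64,132.58" fill="none" stroke="#ff8800"/>
</svg>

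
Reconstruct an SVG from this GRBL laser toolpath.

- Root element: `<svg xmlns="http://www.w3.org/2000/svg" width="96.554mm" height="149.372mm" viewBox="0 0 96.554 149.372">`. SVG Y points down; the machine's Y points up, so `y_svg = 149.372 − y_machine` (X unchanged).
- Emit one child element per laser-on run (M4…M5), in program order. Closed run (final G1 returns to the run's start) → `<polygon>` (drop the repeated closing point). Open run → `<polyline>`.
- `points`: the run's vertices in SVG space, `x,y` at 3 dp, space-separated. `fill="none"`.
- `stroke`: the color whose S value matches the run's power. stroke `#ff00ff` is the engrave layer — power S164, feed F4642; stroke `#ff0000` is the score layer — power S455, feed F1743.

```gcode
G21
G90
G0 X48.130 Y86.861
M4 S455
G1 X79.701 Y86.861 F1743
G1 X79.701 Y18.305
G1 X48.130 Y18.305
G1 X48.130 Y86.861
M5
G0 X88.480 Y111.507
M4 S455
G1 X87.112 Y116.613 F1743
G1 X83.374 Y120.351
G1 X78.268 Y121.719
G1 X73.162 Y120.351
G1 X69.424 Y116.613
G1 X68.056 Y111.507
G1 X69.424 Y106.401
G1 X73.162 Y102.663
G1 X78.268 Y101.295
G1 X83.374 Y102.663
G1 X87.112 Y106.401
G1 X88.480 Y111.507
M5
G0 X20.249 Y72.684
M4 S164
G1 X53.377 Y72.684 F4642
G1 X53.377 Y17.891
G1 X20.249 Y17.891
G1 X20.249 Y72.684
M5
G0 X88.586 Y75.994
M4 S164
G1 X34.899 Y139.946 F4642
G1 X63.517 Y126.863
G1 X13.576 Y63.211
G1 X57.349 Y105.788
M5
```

Each laser-on run becomes one SVG element. Flip Y back into SVG space with y_svg = 149.372 − y_machine.

Run 1: the run's S455 means `#ff0000` (score). The run returns to its start, so emit a `<polygon>` with points (Y-flipped): 48.130,62.511 79.701,62.511 79.701,131.067 48.130,131.067.

Run 2: power S455 maps to stroke `#ff0000` (score). The run returns to its start, so emit a `<polygon>` with points (Y-flipped): 88.480,37.865 87.112,32.759 83.374,29.021 78.268,27.653 73.162,29.021 69.424,32.759 68.056,37.865 69.424,42.971 73.162,46.709 78.268,48.077 83.374,46.709 87.112,42.971.

Run 3: power S164 maps to stroke `#ff00ff` (engrave). The run returns to its start, so emit a `<polygon>` with points (Y-flipped): 20.249,76.688 53.377,76.688 53.377,131.481 20.249,131.481.

Run 4: power S164 maps to stroke `#ff00ff` (engrave). The run is open, so emit a `<polyline>` with points (Y-flipped): 88.586,73.378 34.899,9.426 63.517,22.509 13.576,86.161 57.349,43.584.

<svg xmlns="http://www.w3.org/2000/svg" width="96.554mm" height="149.372mm" viewBox="0 0 96.554 149.372">
  <polygon points="48.130,62.511 79.701,62.511 79.701,131.067 48.130,131.067" fill="none" stroke="#ff0000"/>
  <polygon points="88.480,37.865 87.112,32.759 83.374,29.021 78.268,27.653 73.162,29.021 69.424,32.759 68.056,37.865 69.424,42.971 73.162,46.709 78.268,48.077 83.374,46.709 87.112,42.971" fill="none" stroke="#ff0000"/>
  <polygon points="20.249,76.688 53.377,76.688 53.377,131.481 20.249,131.481" fill="none" stroke="#ff00ff"/>
  <polyline points="88.586,73.378 34.899,9.426 63.517,22.509 13.576,86.161 57.349,43.584" fill="none" stroke="#ff00ff"/>
</svg>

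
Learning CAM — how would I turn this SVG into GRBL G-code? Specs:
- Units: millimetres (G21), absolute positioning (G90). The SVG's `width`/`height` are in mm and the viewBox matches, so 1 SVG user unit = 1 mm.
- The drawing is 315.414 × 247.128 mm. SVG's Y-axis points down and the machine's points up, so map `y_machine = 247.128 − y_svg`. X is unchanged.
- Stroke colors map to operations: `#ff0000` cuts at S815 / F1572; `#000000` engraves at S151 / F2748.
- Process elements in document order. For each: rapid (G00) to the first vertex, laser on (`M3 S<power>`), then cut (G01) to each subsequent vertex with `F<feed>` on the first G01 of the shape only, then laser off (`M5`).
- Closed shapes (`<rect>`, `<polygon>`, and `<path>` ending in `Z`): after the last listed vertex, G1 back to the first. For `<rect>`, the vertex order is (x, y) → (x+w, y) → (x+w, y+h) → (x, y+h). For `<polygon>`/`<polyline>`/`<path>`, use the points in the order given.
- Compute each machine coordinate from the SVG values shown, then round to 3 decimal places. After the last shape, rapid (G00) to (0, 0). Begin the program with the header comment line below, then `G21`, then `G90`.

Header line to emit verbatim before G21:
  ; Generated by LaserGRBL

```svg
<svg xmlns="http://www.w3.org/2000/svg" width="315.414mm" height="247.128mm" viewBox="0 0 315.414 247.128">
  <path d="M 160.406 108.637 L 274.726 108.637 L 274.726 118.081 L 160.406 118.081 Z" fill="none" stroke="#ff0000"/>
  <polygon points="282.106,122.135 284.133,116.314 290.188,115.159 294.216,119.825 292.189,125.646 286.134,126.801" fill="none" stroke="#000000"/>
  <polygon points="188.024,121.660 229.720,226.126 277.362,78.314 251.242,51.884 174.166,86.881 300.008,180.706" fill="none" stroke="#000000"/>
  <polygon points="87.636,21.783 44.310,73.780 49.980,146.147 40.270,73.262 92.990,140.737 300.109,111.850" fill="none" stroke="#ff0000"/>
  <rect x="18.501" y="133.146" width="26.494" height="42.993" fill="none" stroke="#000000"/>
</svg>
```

; Generated by LaserGRBL
G21
G90
G00 X160.406 Y138.491
M3 S815
G01 X274.726 Y138.491 F1572
G01 X274.726 Y129.047
G01 X160.406 Y129.047
G01 X160.406 Y138.491
M5
G00 X282.106 Y124.993
M3 S151
G01 X284.133 Y130.814 F2748
G01 X290.188 Y131.969
G01 X294.216 Y127.303
G01 X292.189 Y121.482
G01 X286.134 Y120.327
G01 X282.106 Y124.993
M5
G00 X188.024 Y125.468
M3 S151
G01 X229.720 Y21.002 F2748
G01 X277.362 Y168.814
G01 X251.242 Y195.244
G01 X174.166 Y160.247
G01 X300.008 Y66.422
G01 X188.024 Y125.468
M5
G00 X87.636 Y225.345
M3 S815
G01 X44.310 Y173.348 F1572
G01 X49.980 Y100.981
G01 X40.270 Y173.866
G01 X92.990 Y106.391
G01 X300.109 Y135.278
G01 X87.636 Y225.345
M5
G00 X18.501 Y113.982
M3 S151
G01 X44.995 Y113.982 F2748
G01 X44.995 Y70.989
G01 X18.501 Y70.989
G01 X18.501 Y113.982
M5
G00 X0.000 Y0.000

viewBox `0 0 315.414 247.128` with mm width/height → 1 unit = 1 mm. Flip: y_m = 247.128 − y_svg.

**Shape 1** — `<path>` rectangle, stroke `#ff0000` → cut (S815, F1572). Machine vertices: (160.406,138.491) → (274.726,138.491) → (274.726,129.047) → (160.406,129.047) → (160.406,138.491). Closed: final G1 returns to the first vertex.

**Shape 2** — `<polygon>` regular polygon, stroke `#000000` → engrave (S151, F2748). Machine vertices: (282.106,124.993) → (284.133,130.814) → (290.188,131.969) → (294.216,127.303) → (292.189,121.482) → (286.134,120.327) → (282.106,124.993). Closed: final G1 returns to the first vertex.

**Shape 3** — `<polygon>` closed polygon, stroke `#000000` → engrave (S151, F2748). Machine vertices: (188.024,125.468) → (229.720,21.002) → (277.362,168.814) → (251.242,195.244) → (174.166,160.247) → (300.008,66.422) → (188.024,125.468). Closed: final G1 returns to the first vertex.

**Shape 4** — `<polygon>` closed polygon, stroke `#ff0000` → cut (S815, F1572). Machine vertices: (87.636,225.345) → (44.310,173.348) → (49.980,100.981) → (40.270,173.866) → (92.990,106.391) → (300.109,135.278) → (87.636,225.345). Closed: final G1 returns to the first vertex.

**Shape 5** — `<rect>` rectangle, stroke `#000000` → engrave (S151, F2748). Machine vertices: (18.501,113.982) → (44.995,113.982) → (44.995,70.989) → (18.501,70.989) → (18.501,113.982). Closed: final G1 returns to the first vertex.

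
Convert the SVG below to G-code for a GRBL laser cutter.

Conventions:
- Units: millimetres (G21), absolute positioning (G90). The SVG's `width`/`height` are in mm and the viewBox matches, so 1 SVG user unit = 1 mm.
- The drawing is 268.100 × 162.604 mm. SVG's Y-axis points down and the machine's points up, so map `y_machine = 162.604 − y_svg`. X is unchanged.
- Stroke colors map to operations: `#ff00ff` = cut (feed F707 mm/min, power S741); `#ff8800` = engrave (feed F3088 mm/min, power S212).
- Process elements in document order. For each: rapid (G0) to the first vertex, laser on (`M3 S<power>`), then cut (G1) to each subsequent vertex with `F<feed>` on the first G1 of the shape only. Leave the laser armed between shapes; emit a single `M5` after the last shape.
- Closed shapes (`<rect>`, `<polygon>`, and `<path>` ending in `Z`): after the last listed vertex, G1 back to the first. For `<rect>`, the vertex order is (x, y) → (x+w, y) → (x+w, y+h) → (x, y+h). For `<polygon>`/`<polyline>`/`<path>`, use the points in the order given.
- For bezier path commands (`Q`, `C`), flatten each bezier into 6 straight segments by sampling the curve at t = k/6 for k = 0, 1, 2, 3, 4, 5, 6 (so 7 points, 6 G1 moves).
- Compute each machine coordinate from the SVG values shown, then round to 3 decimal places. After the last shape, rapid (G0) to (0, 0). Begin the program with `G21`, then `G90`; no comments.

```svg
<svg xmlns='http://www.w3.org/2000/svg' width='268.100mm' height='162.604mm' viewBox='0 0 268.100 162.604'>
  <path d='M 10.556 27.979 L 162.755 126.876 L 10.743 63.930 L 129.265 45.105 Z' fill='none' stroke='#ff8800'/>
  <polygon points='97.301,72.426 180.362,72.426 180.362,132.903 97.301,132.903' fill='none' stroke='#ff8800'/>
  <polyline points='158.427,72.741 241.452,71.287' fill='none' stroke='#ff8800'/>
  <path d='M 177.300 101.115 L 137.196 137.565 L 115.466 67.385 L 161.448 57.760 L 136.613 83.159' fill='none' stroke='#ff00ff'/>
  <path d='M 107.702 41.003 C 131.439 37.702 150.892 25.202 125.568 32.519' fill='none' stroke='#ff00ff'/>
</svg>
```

1 u = 1 mm; y_m = 162.604 − y.

[1] `<path>` closed polygon, #ff8800→engrave S212 F3088: (10.556,134.625) → (162.755,35.728) → (10.743,98.674) → (129.265,117.499) → (10.556,134.625) (closed)

[2] `<polygon>` rectangle, #ff8800→engrave S212 F3088: (97.301,90.178) → (180.362,90.178) → (180.362,29.701) → (97.301,29.701) → (97.301,90.178) (closed)

[3] `<polyline>` line segment, #ff8800→engrave S212 F3088: (158.427,89.863) → (241.452,91.317)

[4] `<path>` open polyline, #ff00ff→cut S741 F707: (177.300,61.489) → (137.196,25.039) → (115.466,95.219) → (161.448,104.844) → (136.613,79.445)

[5] `<path>` cubic bezier, #ff00ff→cut S741 F707: (107.702,121.601) → (119.026,123.884) → (128.511,126.894) → (135.033,129.825) → (137.466,131.871) → (134.686,132.226) → (125.568,130.085)

G21
G90
G0 X10.556 Y134.625
M3 S212
G1 X162.755 Y35.728 F3088
G1 X10.743 Y98.674
G1 X129.265 Y117.499
G1 X10.556 Y134.625
G0 X97.301 Y90.178
M3 S212
G1 X180.362 Y90.178 F3088
G1 X180.362 Y29.701
G1 X97.301 Y29.701
G1 X97.301 Y90.178
G0 X158.427 Y89.863
M3 S212
G1 X241.452 Y91.317 F3088
G0 X177.300 Y61.489
M3 S741
G1 X137.196 Y25.039 F707
G1 X115.466 Y95.219
G1 X161.448 Y104.844
G1 X136.613 Y79.445
G0 X107.702 Y121.601
M3 S741
G1 X119.026 Y123.884 F707
G1 X128.511 Y126.894
G1 X135.033 Y129.825
G1 X137.466 Y131.871
G1 X134.686 Y132.226
G1 X125.568 Y130.085
M5
G0 X0.000 Y0.000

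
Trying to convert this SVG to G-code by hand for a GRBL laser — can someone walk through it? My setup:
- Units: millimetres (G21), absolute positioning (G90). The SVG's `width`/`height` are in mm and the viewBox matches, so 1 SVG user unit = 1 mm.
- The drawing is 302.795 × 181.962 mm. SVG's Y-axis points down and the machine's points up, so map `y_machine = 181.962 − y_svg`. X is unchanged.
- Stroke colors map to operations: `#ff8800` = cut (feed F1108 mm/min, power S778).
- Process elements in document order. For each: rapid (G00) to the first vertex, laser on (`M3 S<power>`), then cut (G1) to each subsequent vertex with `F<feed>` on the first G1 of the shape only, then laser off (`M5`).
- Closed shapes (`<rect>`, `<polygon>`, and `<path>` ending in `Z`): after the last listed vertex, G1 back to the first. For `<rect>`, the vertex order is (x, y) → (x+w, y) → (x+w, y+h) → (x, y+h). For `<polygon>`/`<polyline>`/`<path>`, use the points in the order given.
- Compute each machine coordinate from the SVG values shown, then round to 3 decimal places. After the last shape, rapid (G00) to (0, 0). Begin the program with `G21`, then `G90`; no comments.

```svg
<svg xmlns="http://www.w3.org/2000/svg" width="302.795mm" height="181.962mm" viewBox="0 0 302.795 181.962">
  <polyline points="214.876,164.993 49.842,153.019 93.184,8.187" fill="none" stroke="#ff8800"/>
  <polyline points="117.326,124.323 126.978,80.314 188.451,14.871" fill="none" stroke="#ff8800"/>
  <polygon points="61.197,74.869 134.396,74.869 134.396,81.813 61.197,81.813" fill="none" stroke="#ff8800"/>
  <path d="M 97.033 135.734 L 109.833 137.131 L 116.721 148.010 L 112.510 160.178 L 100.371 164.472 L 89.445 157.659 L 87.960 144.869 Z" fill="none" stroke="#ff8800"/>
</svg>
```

G21
G90
G00 X214.876 Y16.969
M3 S778
G1 X49.842 Y28.943 F1108
G1 X93.184 Y173.775
M5
G00 X117.326 Y57.639
M3 S778
G1 X126.978 Y101.648 F1108
G1 X188.451 Y167.091
M5
G00 X61.197 Y107.093
M3 S778
G1 X134.396 Y107.093 F1108
G1 X134.396 Y100.149
G1 X61.197 Y100.149
G1 X61.197 Y107.093
M5
G00 X97.033 Y46.228
M3 S778
G1 X109.833 Y44.831 F1108
G1 X116.721 Y33.952
G1 X112.510 Y21.784
G1 X100.371 Y17.490
G1 X89.445 Y24.303
G1 X87.960 Y37.093
G1 X97.033 Y46.228
M5
G00 X0.000 Y0.000

Since the viewBox matches the mm dimensions, user units are millimetres directly. The only transform is the Y-flip y_m = 181.962 − y_svg.

Shape 1 is a open polyline drawn with `<polyline>`. Its stroke #ff8800 means cut at S778, F1108. After flipping Y the toolpath is (214.876,16.969) → (49.842,28.943) → (93.184,173.775).

Shape 2 is a open polyline drawn with `<polyline>`. Its stroke #ff8800 means cut at S778, F1108. After flipping Y the toolpath is (117.326,57.639) → (126.978,101.648) → (188.451,167.091).

Shape 3 is a rectangle drawn with `<polygon>`. Its stroke #ff8800 means cut at S778, F1108. After flipping Y the toolpath is (61.197,107.093) → (134.396,107.093) → (134.396,100.149) → (61.197,100.149) → (61.197,107.093), returning to the start.

Shape 4 is a regular polygon drawn with `<path>`. Its stroke #ff8800 means cut at S778, F1108. After flipping Y the toolpath is (97.033,46.228) → (109.833,44.831) → (116.721,33.952) → (112.510,21.784) → (100.371,17.490) → (89.445,24.303) → (87.960,37.093) → (97.033,46.228), returning to the start.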